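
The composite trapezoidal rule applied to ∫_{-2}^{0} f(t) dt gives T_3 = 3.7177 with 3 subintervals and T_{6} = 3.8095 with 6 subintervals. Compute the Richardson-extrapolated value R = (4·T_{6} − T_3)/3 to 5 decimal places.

R = (4·T_{6} − T_3) / 3 = (4·3.8095 − 3.7177)/3 = (11.5203)/3 = 3.84010.

3.84010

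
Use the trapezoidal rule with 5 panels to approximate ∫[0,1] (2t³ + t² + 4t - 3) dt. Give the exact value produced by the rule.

-0.14

h = (1 − 0)/5 = 0.2.
Nodes t₀,…,t₅ = 0, 0.2, 0.4, 0.6, 0.8, 1.
f(t) = 2t³ + t² + 4t - 3: f₀=-3, f₁=-2.144, f₂=-1.112, f₃=0.192, f₄=1.864, f₅=4.
(h/2)·[f₀ + 2f₁ + 2f₂ + 2f₃ + 2f₄ + f₅] = 0.1·(-1.4) = -0.14.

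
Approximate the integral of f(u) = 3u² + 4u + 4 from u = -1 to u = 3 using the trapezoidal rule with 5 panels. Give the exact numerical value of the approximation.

61.28

h = (3 − (-1))/5 = 0.8.
Nodes u₀,…,u₅ = -1, -0.2, 0.6, 1.4, 2.2, 3.
f(u) = 3u² + 4u + 4: f₀=3, f₁=3.32, f₂=7.48, f₃=15.48, f₄=27.32, f₅=43.
(h/2)·[f₀ + 2f₁ + 2f₂ + 2f₃ + 2f₄ + f₅] = 0.4·(153.2) = 61.28.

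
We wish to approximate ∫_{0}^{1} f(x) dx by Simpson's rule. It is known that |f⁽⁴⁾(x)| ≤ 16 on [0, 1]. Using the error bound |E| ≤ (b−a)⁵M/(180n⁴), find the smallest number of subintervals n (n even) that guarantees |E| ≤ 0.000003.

Need 16/(180n⁴) ≤ 0.000003.
n⁴ ≥ 16/(180·0.000003) = 29629.6 ⇒ n ≥ 13.1199, so the smallest even n is 14. (n must be even for Simpson's rule.)

14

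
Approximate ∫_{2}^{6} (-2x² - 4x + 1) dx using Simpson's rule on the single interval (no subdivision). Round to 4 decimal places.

S = (b−a)/6 · [f(2) + 4f(4) + f(6)] = 0.666667·[(-15) + 4·(-47) + (-95)] = -198.6667.

-198.6667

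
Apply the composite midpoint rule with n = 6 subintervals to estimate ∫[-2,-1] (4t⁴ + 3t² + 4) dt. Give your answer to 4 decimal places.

h = (-1 − (-2))/6 = 0.166667.
Midpoints m₁,…,m₆ = -1.916667, -1.75, -1.583333, -1.416667, -1.25, -1.083333.
f(m₁)=69.002508, f(m₂)=50.703125, f(m₃)=36.659915, f(m₄)=26.132137, f(m₅)=18.453125, f(m₆)=13.030285.
h·[f(m₁) + f(m₂) + f(m₃) + f(m₄) + f(m₅) + f(m₆)] = 0.166667·(213.981096) = 35.6635.

35.6635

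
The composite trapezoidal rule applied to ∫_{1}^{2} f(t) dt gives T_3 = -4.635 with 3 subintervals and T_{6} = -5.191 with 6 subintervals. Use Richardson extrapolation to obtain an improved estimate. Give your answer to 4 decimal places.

R = (4·T_{6} − T_3) / 3 = (4·(-5.191) − (-4.635))/3 = (-16.129)/3 = -5.3763.

-5.3763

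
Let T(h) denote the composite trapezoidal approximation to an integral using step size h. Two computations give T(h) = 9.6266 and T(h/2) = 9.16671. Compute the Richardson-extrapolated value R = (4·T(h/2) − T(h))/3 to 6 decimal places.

R = (4·T(h/2) − T(h)) / 3 = (4·9.16671 − 9.6266)/3 = (27.04024)/3 = 9.013413.

9.013413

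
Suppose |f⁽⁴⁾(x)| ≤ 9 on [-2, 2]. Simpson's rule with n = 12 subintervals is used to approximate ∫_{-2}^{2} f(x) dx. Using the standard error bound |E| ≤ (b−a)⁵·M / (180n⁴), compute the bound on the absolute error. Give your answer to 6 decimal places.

|E| ≤ (4)⁵·9 / (180·12⁴) = 9216/3732480 = 0.002469.

0.002469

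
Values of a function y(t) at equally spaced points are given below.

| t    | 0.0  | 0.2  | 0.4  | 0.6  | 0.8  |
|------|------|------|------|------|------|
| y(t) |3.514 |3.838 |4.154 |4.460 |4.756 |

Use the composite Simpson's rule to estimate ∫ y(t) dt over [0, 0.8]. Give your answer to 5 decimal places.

h = 0.2, n = 4.
(h/3)·[y₀ + 4y₁ + 2y₂ + 4y₃ + y₄] = 0.066667·(49.770) = 3.31800.

3.31800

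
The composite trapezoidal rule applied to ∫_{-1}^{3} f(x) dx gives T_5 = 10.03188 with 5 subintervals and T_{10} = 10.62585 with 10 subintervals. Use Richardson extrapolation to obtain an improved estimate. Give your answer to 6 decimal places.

10.823840

R = (4·T_{10} − T_5) / 3 = (4·10.62585 − 10.03188)/3 = (32.47152)/3 = 10.823840.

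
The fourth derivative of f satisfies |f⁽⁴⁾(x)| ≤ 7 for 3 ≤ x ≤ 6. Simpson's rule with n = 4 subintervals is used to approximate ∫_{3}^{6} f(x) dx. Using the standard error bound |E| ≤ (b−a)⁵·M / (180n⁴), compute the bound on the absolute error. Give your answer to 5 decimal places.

0.03691

|E| ≤ (3)⁵·7 / (180·4⁴) = 1701/46080 = 0.03691.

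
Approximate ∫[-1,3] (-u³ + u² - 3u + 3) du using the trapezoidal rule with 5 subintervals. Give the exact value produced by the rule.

-11.52

h = (3 − (-1))/5 = 0.8.
Nodes u₀,…,u₅ = -1, -0.2, 0.6, 1.4, 2.2, 3.
f(u) = -u³ + u² - 3u + 3: f₀=8, f₁=3.648, f₂=1.344, f₃=-1.984, f₄=-9.408, f₅=-24.
(h/2)·[f₀ + 2f₁ + 2f₂ + 2f₃ + 2f₄ + f₅] = 0.4·(-28.8) = -11.52.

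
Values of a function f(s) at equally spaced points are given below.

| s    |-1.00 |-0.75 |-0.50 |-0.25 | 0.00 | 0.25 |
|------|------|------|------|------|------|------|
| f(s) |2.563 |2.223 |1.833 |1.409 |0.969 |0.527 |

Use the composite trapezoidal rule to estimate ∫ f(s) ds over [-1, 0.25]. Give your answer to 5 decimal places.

1.99475

h = 0.25, n = 5.
(h/2)·[y₀ + 2y₁ + 2y₂ + 2y₃ + 2y₄ + y₅] = 0.125·(15.958) = 1.99475.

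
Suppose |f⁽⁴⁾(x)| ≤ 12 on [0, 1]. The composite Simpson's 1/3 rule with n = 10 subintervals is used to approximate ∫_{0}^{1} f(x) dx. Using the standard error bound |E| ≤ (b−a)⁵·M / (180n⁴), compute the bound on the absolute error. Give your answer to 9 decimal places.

|E| ≤ (1)⁵·12 / (180·10⁴) = 12/1800000 = 0.000006667.

0.000006667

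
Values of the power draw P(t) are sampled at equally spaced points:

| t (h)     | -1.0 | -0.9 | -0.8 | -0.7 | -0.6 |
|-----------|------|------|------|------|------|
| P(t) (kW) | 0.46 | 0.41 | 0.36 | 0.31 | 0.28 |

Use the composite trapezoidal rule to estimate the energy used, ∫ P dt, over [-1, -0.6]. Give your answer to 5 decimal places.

0.14500

h = 0.1, n = 4.
(h/2)·[y₀ + 2y₁ + 2y₂ + 2y₃ + y₄] = 0.05·(2.90) = 0.14500.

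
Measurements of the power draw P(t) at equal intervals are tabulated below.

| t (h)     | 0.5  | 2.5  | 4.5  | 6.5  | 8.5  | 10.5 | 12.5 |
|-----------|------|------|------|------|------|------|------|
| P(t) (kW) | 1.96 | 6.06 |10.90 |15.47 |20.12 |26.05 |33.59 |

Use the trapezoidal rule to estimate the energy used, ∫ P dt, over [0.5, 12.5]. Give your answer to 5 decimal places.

h = 2, n = 6.
(h/2)·[y₀ + 2y₁ + 2y₂ + 2y₃ + 2y₄ + 2y₅ + y₆] = 1·(192.75) = 192.75000.

192.75000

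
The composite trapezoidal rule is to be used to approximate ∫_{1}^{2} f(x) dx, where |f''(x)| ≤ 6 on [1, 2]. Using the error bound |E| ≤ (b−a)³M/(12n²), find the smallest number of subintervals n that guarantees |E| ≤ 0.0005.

32

Need 6/(12n²) ≤ 0.0005.
n² ≥ 6/(12·0.0005) = 1000 ⇒ n ≥ 31.6228, so the smallest n is 32.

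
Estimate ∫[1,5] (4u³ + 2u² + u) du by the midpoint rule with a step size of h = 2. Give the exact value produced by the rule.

668

h = (5 − 1)/2 = 2.
Midpoints m₁,…,m₂ = 2, 4.
f(m₁)=42, f(m₂)=292.
h·[f(m₁) + f(m₂)] = 2·(334) = 668.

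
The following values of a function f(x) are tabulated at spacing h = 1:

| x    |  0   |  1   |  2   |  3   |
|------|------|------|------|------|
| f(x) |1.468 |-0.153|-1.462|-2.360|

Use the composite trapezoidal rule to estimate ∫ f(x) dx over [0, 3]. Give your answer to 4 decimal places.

-2.0610

h = 1, n = 3.
(h/2)·[y₀ + 2y₁ + 2y₂ + y₃] = 0.5·(-4.122) = -2.0610.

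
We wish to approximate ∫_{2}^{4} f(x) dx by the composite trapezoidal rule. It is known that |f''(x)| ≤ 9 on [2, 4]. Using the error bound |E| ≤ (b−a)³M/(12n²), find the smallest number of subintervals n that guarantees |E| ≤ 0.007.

30

Need 72/(12n²) ≤ 0.007.
n² ≥ 72/(12·0.007) = 857.143 ⇒ n ≥ 29.2770, so the smallest n is 30.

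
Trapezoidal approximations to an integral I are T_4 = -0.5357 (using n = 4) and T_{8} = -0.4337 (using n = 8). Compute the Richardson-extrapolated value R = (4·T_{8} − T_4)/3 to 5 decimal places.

R = (4·T_{8} − T_4) / 3 = (4·(-0.4337) − (-0.5357))/3 = (-1.1991)/3 = -0.39970.

-0.39970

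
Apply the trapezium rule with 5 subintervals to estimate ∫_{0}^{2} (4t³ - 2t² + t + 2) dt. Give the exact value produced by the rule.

17.2

h = (2 − 0)/5 = 0.4.
Nodes t₀,…,t₅ = 0, 0.4, 0.8, 1.2, 1.6, 2.
f(t) = 4t³ - 2t² + t + 2: f₀=2, f₁=2.336, f₂=3.568, f₃=7.232, f₄=14.864, f₅=28.
(h/2)·[f₀ + 2f₁ + 2f₂ + 2f₃ + 2f₄ + f₅] = 0.2·(86) = 17.2.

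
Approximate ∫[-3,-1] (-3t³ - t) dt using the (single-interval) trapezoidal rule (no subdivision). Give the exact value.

T = (b−a)/2 · [f(-3) + f(-1)] = 1·[84 + 4] = 88.

88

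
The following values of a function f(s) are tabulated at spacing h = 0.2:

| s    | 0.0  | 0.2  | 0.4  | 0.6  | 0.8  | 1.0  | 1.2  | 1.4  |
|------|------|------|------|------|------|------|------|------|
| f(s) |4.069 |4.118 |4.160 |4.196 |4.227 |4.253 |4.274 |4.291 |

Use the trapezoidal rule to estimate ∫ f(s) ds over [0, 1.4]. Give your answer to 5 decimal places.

5.88160

h = 0.2, n = 7.
(h/2)·[y₀ + 2y₁ + 2y₂ + 2y₃ + 2y₄ + 2y₅ + 2y₆ + y₇] = 0.1·(58.816) = 5.88160.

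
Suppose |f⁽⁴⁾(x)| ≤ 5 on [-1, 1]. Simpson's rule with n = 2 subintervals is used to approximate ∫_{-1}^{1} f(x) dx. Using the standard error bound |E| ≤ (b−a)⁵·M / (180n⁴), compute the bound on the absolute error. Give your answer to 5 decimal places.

0.05556

|E| ≤ (2)⁵·5 / (180·2⁴) = 160/2880 = 0.05556.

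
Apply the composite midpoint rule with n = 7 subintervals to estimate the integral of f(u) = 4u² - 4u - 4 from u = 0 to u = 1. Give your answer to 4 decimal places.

-4.6735

h = (1 − 0)/7 = 0.142857.
Midpoints m₁,…,m₇ = 0.071429, 0.214286, 0.357143, 0.5, 0.642857, 0.785714, 0.928571.
f(m₁)=-4.265306, f(m₂)=-4.673469, f(m₃)=-4.918367, f(m₄)=-5, f(m₅)=-4.918367, f(m₆)=-4.673469, f(m₇)=-4.265306.
h·[f(m₁) + f(m₂) + f(m₃) + f(m₄) + f(m₅) + f(m₆) + f(m₇)] = 0.142857·(-32.714286) = -4.6735.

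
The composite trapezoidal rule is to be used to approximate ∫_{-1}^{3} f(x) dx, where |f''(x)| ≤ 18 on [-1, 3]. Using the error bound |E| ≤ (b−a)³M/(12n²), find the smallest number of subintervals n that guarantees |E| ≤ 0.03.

57

Need 1152/(12n²) ≤ 0.03.
n² ≥ 1152/(12·0.03) = 3200 ⇒ n ≥ 56.5685, so the smallest n is 57.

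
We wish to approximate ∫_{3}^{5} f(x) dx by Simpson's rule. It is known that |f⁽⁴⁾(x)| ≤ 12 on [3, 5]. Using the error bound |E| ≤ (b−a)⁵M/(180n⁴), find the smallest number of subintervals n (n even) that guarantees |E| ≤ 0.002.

6

Need 384/(180n⁴) ≤ 0.002.
n⁴ ≥ 384/(180·0.002) = 1066.67 ⇒ n ≥ 5.7149, so the smallest even n is 6. (n must be even for Simpson's rule.)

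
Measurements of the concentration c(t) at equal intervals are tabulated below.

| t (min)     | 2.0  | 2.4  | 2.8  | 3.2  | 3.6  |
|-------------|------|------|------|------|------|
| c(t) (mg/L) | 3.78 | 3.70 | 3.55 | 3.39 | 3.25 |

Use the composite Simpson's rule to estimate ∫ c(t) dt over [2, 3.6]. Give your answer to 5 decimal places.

h = 0.4, n = 4.
(h/3)·[y₀ + 4y₁ + 2y₂ + 4y₃ + y₄] = 0.133333·(42.49) = 5.66533.

5.66533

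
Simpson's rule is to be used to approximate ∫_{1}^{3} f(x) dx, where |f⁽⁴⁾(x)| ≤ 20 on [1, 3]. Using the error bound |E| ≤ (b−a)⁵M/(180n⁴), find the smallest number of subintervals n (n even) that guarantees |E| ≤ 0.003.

6

Need 640/(180n⁴) ≤ 0.003.
n⁴ ≥ 640/(180·0.003) = 1185.19 ⇒ n ≥ 5.8674, so the smallest even n is 6. (n must be even for Simpson's rule.)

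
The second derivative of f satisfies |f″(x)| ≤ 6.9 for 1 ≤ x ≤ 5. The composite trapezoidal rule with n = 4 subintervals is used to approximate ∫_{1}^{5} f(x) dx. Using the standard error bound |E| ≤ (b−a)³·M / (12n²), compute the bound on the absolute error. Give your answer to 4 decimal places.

|E| ≤ (4)³·6.9 / (12·4²) = 441.6/192 = 2.3000.

2.3000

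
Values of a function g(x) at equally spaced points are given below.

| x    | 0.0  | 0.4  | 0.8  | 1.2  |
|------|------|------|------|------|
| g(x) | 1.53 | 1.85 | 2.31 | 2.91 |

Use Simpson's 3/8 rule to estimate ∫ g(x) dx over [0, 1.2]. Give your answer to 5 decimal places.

2.53800

h = 0.4, n = 3.
(3h/8)·[y₀ + 3y₁ + 3y₂ + y₃] = 0.15·(16.92) = 2.53800.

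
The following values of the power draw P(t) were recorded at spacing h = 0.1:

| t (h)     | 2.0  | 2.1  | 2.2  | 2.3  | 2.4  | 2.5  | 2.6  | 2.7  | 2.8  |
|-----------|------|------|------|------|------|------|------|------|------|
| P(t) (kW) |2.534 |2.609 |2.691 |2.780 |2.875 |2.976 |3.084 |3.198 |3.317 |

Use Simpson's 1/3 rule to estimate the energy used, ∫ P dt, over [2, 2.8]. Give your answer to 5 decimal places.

2.31343

h = 0.1, n = 8.
(h/3)·[y₀ + 4y₁ + 2y₂ + 4y₃ + 2y₄ + 4y₅ + 2y₆ + 4y₇ + y₈] = 0.033333·(69.403) = 2.31343.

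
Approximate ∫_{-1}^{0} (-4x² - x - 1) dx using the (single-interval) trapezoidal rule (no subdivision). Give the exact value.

-2.5

T = (b−a)/2 · [f(-1) + f(0)] = 0.5·[(-4) + (-1)] = -2.5.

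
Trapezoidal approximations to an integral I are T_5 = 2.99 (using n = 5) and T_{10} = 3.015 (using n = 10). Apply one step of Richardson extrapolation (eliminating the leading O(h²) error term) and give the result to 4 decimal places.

R = (4·T_{10} − T_5) / 3 = (4·3.015 − 2.99)/3 = (9.070)/3 = 3.0233.

3.0233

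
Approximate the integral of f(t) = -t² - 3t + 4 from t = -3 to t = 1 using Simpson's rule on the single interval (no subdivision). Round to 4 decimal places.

18.6667

S = (b−a)/6 · [f(-3) + 4f(-1) + f(1)] = 0.666667·[4 + 4·6 + 0] = 18.6667.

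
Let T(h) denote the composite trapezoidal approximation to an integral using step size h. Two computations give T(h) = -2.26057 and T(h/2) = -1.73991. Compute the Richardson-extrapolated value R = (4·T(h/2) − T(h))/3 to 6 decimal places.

-1.566357

R = (4·T(h/2) − T(h)) / 3 = (4·(-1.73991) − (-2.26057))/3 = (-4.69907)/3 = -1.566357.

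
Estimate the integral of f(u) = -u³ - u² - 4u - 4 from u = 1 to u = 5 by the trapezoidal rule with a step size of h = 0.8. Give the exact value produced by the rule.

h = (5 − 1)/5 = 0.8.
Nodes u₀,…,u₅ = 1, 1.8, 2.6, 3.4, 4.2, 5.
f(u) = -u³ - u² - 4u - 4: f₀=-10, f₁=-20.272, f₂=-38.736, f₃=-68.464, f₄=-112.528, f₅=-174.
(h/2)·[f₀ + 2f₁ + 2f₂ + 2f₃ + 2f₄ + f₅] = 0.4·(-664) = -265.6.

-265.6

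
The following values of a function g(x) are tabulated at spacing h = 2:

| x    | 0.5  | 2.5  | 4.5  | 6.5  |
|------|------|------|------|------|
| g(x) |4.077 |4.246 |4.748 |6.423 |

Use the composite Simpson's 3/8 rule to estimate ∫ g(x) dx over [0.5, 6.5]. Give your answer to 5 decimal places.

h = 2, n = 3.
(3h/8)·[y₀ + 3y₁ + 3y₂ + y₃] = 0.75·(37.482) = 28.11150.

28.11150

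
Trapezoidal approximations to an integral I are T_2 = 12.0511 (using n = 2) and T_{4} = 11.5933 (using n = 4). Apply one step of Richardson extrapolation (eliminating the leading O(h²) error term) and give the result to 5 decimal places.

R = (4·T_{4} − T_2) / 3 = (4·11.5933 − 12.0511)/3 = (34.3221)/3 = 11.44070.

11.44070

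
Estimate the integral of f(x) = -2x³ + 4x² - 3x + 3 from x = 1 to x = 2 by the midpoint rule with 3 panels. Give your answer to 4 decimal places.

0.3796

h = (2 − 1)/3 = 0.333333.
Midpoints m₁,…,m₃ = 1.166667, 1.5, 1.833333.
f(m₁)=1.768519, f(m₂)=0.75, f(m₃)=-1.379630.
h·[f(m₁) + f(m₂) + f(m₃)] = 0.333333·(1.138889) = 0.3796.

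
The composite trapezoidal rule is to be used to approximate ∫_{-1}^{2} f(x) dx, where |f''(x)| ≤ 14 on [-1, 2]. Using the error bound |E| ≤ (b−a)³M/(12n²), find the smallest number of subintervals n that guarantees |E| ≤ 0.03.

Need 378/(12n²) ≤ 0.03.
n² ≥ 378/(12·0.03) = 1050 ⇒ n ≥ 32.4037, so the smallest n is 33.

33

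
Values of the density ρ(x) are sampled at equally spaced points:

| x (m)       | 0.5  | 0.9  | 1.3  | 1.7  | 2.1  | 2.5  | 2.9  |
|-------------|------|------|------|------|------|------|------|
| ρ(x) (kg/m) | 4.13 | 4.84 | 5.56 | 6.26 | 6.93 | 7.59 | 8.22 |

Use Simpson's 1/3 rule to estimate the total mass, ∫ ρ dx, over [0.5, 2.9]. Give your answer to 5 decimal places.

h = 0.4, n = 6.
(h/3)·[y₀ + 4y₁ + 2y₂ + 4y₃ + 2y₄ + 4y₅ + y₆] = 0.133333·(112.09) = 14.94533.

14.94533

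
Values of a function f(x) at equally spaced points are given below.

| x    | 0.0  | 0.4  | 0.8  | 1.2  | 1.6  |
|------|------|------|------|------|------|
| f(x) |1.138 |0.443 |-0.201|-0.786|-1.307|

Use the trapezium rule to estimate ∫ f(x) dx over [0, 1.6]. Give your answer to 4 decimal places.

-0.2514

h = 0.4, n = 4.
(h/2)·[y₀ + 2y₁ + 2y₂ + 2y₃ + y₄] = 0.2·(-1.257) = -0.2514.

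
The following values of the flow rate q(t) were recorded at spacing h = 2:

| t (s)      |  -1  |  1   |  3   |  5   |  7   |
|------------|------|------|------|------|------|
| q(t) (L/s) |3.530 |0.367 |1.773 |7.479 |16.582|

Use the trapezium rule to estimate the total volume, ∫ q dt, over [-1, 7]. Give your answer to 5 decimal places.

h = 2, n = 4.
(h/2)·[y₀ + 2y₁ + 2y₂ + 2y₃ + y₄] = 1·(39.350) = 39.35000.

39.35000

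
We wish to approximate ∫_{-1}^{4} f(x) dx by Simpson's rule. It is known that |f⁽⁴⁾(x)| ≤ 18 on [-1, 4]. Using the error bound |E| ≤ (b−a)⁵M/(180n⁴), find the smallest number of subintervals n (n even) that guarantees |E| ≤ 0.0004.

Need 56250/(180n⁴) ≤ 0.0004.
n⁴ ≥ 56250/(180·0.0004) = 781250 ⇒ n ≥ 29.7302, so the smallest even n is 30. (n must be even for Simpson's rule.)

30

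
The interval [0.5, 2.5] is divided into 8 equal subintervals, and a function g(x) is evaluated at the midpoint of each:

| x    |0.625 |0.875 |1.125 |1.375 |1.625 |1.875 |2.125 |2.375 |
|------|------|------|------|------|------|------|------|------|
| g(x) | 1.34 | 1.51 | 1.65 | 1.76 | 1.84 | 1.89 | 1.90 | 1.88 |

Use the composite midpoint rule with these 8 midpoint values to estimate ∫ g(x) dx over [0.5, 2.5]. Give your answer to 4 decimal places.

h = 0.25, n = 8.
h·[y(m₁) + y(m₂) + y(m₃) + y(m₄) + y(m₅) + y(m₆) + y(m₇) + y(m₈)] = 0.25·(13.77) = 3.4425.

3.4425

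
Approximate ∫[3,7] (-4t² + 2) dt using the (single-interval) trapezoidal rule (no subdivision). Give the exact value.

T = (b−a)/2 · [f(3) + f(7)] = 2·[(-34) + (-194)] = -456.

-456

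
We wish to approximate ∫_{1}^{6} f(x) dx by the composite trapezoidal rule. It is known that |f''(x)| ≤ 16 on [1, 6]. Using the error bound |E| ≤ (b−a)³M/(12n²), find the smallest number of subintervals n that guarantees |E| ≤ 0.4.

21

Need 2000/(12n²) ≤ 0.4.
n² ≥ 2000/(12·0.4) = 416.667 ⇒ n ≥ 20.4124, so the smallest n is 21.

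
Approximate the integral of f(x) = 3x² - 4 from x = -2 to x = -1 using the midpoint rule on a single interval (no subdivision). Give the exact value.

M = (b−a)·f(-1.5) = 1·(2.75) = 2.75.

2.75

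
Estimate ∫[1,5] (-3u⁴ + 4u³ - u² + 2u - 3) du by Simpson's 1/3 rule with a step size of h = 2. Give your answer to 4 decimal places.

h = (5 − 1)/2 = 2.
Nodes u₀,…,u₂ = 1, 3, 5.
f(u) = -3u⁴ + 4u³ - u² + 2u - 3: f₀=-1, f₁=-141, f₂=-1393.
(h/3)·[f₀ + 4f₁ + f₂] = 0.666667·(-1958) = -1305.3333.

-1305.3333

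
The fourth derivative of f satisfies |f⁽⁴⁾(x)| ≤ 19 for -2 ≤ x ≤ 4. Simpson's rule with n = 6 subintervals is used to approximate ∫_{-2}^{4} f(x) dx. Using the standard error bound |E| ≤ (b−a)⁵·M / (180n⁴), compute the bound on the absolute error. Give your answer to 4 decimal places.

|E| ≤ (6)⁵·19 / (180·6⁴) = 147744/233280 = 0.6333.

0.6333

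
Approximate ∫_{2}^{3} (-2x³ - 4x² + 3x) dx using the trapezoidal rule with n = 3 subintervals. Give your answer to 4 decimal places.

h = (3 − 2)/3 = 0.333333.
Nodes x₀,…,x₃ = 2, 2.333333, 2.666667, 3.
f(x) = -2x³ - 4x² + 3x: f₀=-26, f₁=-40.185185, f₂=-58.370370, f₃=-81.
(h/2)·[f₀ + 2f₁ + 2f₂ + f₃] = 0.166667·(-304.111111) = -50.6852.

-50.6852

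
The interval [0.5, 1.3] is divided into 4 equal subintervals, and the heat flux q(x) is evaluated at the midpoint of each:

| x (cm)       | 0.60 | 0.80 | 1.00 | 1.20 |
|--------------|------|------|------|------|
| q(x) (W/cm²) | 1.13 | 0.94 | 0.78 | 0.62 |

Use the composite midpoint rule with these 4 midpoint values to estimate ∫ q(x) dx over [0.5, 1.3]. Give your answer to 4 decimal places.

0.6940

h = 0.2, n = 4.
h·[y(m₁) + y(m₂) + y(m₃) + y(m₄)] = 0.2·(3.47) = 0.6940.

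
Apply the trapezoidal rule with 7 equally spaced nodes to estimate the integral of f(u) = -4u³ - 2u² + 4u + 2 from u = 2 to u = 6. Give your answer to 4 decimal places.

-1361.4815

h = (6 − 2)/6 = 0.666667.
Nodes u₀,…,u₆ = 2, 2.666667, 3.333333, 4, 4.666667, 5.333333, 6.
f(u) = -4u³ - 2u² + 4u + 2: f₀=-30, f₁=-77.407407, f₂=-155.037037, f₃=-270, f₄=-429.407407, f₅=-640.370370, f₆=-910.
(h/2)·[f₀ + 2f₁ + 2f₂ + 2f₃ + 2f₄ + 2f₅ + f₆] = 0.333333·(-4084.444444) = -1361.4815.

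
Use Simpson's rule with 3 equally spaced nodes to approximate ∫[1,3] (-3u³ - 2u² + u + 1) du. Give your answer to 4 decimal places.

-71.3333

h = (3 − 1)/2 = 1.
Nodes u₀,…,u₂ = 1, 2, 3.
f(u) = -3u³ - 2u² + u + 1: f₀=-3, f₁=-29, f₂=-95.
(h/3)·[f₀ + 4f₁ + f₂] = 0.333333·(-214) = -71.3333.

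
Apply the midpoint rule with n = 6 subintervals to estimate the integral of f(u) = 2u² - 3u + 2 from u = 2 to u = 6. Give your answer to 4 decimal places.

98.3704

h = (6 − 2)/6 = 0.666667.
Midpoints m₁,…,m₆ = 2.333333, 3, 3.666667, 4.333333, 5, 5.666667.
f(m₁)=5.888889, f(m₂)=11, f(m₃)=17.888889, f(m₄)=26.555556, f(m₅)=37, f(m₆)=49.222222.
h·[f(m₁) + f(m₂) + f(m₃) + f(m₄) + f(m₅) + f(m₆)] = 0.666667·(147.555556) = 98.3704.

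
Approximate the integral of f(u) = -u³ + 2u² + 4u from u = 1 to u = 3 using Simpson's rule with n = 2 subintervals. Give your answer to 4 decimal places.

h = (3 − 1)/2 = 1.
Nodes u₀,…,u₂ = 1, 2, 3.
f(u) = -u³ + 2u² + 4u: f₀=5, f₁=8, f₂=3.
(h/3)·[f₀ + 4f₁ + f₂] = 0.333333·(40) = 13.3333.

13.3333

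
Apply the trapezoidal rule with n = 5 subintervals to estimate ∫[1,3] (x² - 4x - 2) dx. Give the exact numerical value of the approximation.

-11.28

h = (3 − 1)/5 = 0.4.
Nodes x₀,…,x₅ = 1, 1.4, 1.8, 2.2, 2.6, 3.
f(x) = x² - 4x - 2: f₀=-5, f₁=-5.64, f₂=-5.96, f₃=-5.96, f₄=-5.64, f₅=-5.
(h/2)·[f₀ + 2f₁ + 2f₂ + 2f₃ + 2f₄ + f₅] = 0.2·(-56.4) = -11.28.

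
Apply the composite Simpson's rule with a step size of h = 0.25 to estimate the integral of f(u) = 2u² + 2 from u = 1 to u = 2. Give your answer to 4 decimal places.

6.6667

h = (2 − 1)/4 = 0.25.
Nodes u₀,…,u₄ = 1, 1.25, 1.5, 1.75, 2.
f(u) = 2u² + 2: f₀=4, f₁=5.125, f₂=6.5, f₃=8.125, f₄=10.
(h/3)·[f₀ + 4f₁ + 2f₂ + 4f₃ + f₄] = 0.083333·(80) = 6.6667.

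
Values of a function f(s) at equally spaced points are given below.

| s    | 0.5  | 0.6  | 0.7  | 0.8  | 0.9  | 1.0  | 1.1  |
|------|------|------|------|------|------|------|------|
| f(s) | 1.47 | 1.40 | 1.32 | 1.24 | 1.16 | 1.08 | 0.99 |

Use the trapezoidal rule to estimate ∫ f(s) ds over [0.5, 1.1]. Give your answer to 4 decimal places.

0.7430

h = 0.1, n = 6.
(h/2)·[y₀ + 2y₁ + 2y₂ + 2y₃ + 2y₄ + 2y₅ + y₆] = 0.05·(14.86) = 0.7430.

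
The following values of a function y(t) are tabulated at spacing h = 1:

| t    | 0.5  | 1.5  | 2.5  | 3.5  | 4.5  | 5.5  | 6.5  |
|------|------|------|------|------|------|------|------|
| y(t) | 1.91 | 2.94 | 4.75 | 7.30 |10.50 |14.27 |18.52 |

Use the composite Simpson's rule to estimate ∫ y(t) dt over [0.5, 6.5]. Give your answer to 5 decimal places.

49.65667

h = 1, n = 6.
(h/3)·[y₀ + 4y₁ + 2y₂ + 4y₃ + 2y₄ + 4y₅ + y₆] = 0.333333·(148.97) = 49.65667.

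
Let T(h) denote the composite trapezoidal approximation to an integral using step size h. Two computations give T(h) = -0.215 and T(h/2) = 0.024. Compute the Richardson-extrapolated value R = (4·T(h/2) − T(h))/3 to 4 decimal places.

0.1037

R = (4·T(h/2) − T(h)) / 3 = (4·0.024 − (-0.215))/3 = (0.311)/3 = 0.1037.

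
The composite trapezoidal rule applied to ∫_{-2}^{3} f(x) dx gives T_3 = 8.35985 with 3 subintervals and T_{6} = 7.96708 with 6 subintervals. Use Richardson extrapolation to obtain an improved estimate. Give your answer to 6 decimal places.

R = (4·T_{6} − T_3) / 3 = (4·7.96708 − 8.35985)/3 = (23.50847)/3 = 7.836157.

7.836157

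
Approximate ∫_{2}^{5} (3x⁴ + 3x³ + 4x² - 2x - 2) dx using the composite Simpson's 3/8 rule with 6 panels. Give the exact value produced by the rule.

h = (5 − 2)/6 = 0.5.
Nodes x₀,…,x₆ = 2, 2.5, 3, 3.5, 4, 4.5, 5.
f(x) = 3x⁴ + 3x³ + 4x² - 2x - 2: f₀=82, f₁=182.0625, f₂=352, f₃=618.8125, f₄=1014, f₅=1573.5625, f₆=2338.
(3h/8)·[f₀ + 3f₁ + 3f₂ + 2f₃ + 3f₄ + 3f₅ + f₆] = 0.1875·(13022.5) = 2441.71875.

2441.71875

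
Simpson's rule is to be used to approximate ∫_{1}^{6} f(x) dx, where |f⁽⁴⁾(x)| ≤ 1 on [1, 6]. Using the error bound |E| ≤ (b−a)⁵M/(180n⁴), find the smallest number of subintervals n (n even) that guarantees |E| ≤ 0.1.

4

Need 3125/(180n⁴) ≤ 0.1.
n⁴ ≥ 3125/(180·0.1) = 173.611 ⇒ n ≥ 3.6299, so the smallest even n is 4. (n must be even for Simpson's rule.)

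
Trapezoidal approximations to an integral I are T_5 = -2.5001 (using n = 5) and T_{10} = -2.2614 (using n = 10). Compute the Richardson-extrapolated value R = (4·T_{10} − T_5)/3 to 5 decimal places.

R = (4·T_{10} − T_5) / 3 = (4·(-2.2614) − (-2.5001))/3 = (-6.5455)/3 = -2.18183.

-2.18183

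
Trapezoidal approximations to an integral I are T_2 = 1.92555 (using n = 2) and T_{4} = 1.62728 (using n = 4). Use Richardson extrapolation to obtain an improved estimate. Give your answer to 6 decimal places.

R = (4·T_{4} − T_2) / 3 = (4·1.62728 − 1.92555)/3 = (4.58357)/3 = 1.527857.

1.527857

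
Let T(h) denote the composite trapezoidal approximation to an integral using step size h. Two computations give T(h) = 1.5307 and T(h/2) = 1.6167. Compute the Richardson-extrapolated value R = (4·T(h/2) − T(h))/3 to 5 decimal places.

R = (4·T(h/2) − T(h)) / 3 = (4·1.6167 − 1.5307)/3 = (4.9361)/3 = 1.64537.

1.64537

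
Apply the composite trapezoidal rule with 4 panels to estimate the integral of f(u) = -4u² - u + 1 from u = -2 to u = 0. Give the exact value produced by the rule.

h = (0 − (-2))/4 = 0.5.
Nodes u₀,…,u₄ = -2, -1.5, -1, -0.5, 0.
f(u) = -4u² - u + 1: f₀=-13, f₁=-6.5, f₂=-2, f₃=0.5, f₄=1.
(h/2)·[f₀ + 2f₁ + 2f₂ + 2f₃ + f₄] = 0.25·(-28) = -7.

-7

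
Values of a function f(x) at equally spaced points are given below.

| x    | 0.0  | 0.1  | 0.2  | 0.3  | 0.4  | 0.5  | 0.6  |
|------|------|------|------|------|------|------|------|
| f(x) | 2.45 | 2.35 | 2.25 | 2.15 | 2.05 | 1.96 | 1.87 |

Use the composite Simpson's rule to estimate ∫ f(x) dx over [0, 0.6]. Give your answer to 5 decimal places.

1.29200

h = 0.1, n = 6.
(h/3)·[y₀ + 4y₁ + 2y₂ + 4y₃ + 2y₄ + 4y₅ + y₆] = 0.033333·(38.76) = 1.29200.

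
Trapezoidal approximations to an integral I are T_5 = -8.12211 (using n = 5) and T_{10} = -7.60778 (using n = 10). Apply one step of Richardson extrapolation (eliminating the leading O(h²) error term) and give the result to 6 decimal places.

R = (4·T_{10} − T_5) / 3 = (4·(-7.60778) − (-8.12211))/3 = (-22.30901)/3 = -7.436337.

-7.436337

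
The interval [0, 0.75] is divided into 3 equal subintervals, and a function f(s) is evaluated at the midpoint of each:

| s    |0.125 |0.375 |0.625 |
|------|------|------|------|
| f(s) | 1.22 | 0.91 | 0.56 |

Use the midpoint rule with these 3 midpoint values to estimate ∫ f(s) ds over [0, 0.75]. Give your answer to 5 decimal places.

0.67250

h = 0.25, n = 3.
h·[y(m₁) + y(m₂) + y(m₃)] = 0.25·(2.69) = 0.67250.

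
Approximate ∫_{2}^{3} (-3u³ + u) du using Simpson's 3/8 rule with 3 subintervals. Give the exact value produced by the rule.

h = (3 − 2)/3 = 0.333333.
Nodes u₀,…,u₃ = 2, 2.333333, 2.666667, 3.
f(u) = -3u³ + u: f₀=-22, f₁=-35.777778, f₂=-54.222222, f₃=-78.
(3h/8)·[f₀ + 3f₁ + 3f₂ + f₃] = 0.125·(-370) = -46.25.

-46.25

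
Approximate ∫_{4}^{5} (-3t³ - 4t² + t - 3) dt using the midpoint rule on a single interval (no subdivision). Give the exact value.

M = (b−a)·f(4.5) = 1·(-352.875) = -352.875.

-352.875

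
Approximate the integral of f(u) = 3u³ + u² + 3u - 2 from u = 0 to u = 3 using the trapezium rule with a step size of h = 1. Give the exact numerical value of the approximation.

84.5

h = (3 − 0)/3 = 1.
Nodes u₀,…,u₃ = 0, 1, 2, 3.
f(u) = 3u³ + u² + 3u - 2: f₀=-2, f₁=5, f₂=32, f₃=97.
(h/2)·[f₀ + 2f₁ + 2f₂ + f₃] = 0.5·(169) = 84.5.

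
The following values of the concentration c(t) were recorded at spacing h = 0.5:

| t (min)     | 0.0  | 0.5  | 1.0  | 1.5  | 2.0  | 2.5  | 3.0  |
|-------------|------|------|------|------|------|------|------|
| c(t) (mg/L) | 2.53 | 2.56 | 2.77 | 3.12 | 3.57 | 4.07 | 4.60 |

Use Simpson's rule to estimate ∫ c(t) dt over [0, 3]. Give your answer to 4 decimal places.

9.8017

h = 0.5, n = 6.
(h/3)·[y₀ + 4y₁ + 2y₂ + 4y₃ + 2y₄ + 4y₅ + y₆] = 0.166667·(58.81) = 9.8017.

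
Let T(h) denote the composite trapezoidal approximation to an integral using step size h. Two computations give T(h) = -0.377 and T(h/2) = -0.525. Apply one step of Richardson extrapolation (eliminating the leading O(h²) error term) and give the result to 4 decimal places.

R = (4·T(h/2) − T(h)) / 3 = (4·(-0.525) − (-0.377))/3 = (-1.723)/3 = -0.5743.

-0.5743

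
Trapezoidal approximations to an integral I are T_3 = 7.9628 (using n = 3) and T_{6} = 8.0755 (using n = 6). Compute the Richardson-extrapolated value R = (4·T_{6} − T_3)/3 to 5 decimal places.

R = (4·T_{6} − T_3) / 3 = (4·8.0755 − 7.9628)/3 = (24.3392)/3 = 8.11307.

8.11307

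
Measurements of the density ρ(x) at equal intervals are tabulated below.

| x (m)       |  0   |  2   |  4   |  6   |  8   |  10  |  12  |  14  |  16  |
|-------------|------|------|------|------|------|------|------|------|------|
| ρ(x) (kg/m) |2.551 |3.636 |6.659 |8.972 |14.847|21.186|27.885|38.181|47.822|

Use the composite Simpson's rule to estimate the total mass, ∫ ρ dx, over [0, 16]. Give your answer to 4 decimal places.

291.3700

h = 2, n = 8.
(h/3)·[y₀ + 4y₁ + 2y₂ + 4y₃ + 2y₄ + 4y₅ + 2y₆ + 4y₇ + y₈] = 0.666667·(437.055) = 291.3700.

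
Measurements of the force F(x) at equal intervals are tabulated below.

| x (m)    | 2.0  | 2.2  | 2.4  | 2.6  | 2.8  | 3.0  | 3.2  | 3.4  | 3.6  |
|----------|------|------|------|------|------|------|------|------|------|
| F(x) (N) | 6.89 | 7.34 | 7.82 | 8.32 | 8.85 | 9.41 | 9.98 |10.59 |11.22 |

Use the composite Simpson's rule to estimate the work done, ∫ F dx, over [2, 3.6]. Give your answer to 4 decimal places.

14.2700

h = 0.2, n = 8.
(h/3)·[y₀ + 4y₁ + 2y₂ + 4y₃ + 2y₄ + 4y₅ + 2y₆ + 4y₇ + y₈] = 0.066667·(214.05) = 14.2700.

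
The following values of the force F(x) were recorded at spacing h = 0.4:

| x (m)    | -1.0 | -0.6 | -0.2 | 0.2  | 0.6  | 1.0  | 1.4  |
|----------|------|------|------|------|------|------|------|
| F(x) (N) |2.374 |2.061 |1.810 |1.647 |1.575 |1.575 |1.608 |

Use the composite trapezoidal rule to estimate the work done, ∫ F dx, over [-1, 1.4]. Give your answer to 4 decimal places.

h = 0.4, n = 6.
(h/2)·[y₀ + 2y₁ + 2y₂ + 2y₃ + 2y₄ + 2y₅ + y₆] = 0.2·(21.318) = 4.2636.

4.2636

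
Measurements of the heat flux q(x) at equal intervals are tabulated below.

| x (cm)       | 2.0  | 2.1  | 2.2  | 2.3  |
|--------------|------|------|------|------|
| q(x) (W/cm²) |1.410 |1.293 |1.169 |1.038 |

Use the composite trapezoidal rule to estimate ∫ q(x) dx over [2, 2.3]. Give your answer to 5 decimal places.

0.36860

h = 0.1, n = 3.
(h/2)·[y₀ + 2y₁ + 2y₂ + y₃] = 0.05·(7.372) = 0.36860.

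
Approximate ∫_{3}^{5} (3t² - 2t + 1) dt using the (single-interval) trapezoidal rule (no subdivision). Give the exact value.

88

T = (b−a)/2 · [f(3) + f(5)] = 1·[22 + 66] = 88.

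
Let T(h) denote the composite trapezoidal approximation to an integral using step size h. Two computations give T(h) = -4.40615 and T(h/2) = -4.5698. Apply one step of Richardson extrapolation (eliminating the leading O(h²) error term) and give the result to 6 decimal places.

-4.624350

R = (4·T(h/2) − T(h)) / 3 = (4·(-4.5698) − (-4.40615))/3 = (-13.87305)/3 = -4.624350.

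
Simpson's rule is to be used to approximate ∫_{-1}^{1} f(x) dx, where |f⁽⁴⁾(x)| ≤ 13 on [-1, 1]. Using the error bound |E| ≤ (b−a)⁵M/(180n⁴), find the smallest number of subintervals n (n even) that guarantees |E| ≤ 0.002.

6

Need 416/(180n⁴) ≤ 0.002.
n⁴ ≥ 416/(180·0.002) = 1155.56 ⇒ n ≥ 5.8304, so the smallest even n is 6. (n must be even for Simpson's rule.)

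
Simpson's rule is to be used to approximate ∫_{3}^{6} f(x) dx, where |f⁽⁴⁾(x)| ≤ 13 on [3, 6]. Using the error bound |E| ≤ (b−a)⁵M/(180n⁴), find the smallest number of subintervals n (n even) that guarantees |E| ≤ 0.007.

Need 3159/(180n⁴) ≤ 0.007.
n⁴ ≥ 3159/(180·0.007) = 2507.14 ⇒ n ≥ 7.0761, so the smallest even n is 8. (n must be even for Simpson's rule.)

8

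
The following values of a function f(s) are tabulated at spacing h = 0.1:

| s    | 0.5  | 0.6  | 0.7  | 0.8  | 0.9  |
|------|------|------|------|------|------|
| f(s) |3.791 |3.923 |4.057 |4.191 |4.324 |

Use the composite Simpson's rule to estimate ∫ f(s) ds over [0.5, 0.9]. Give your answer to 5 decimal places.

1.62283

h = 0.1, n = 4.
(h/3)·[y₀ + 4y₁ + 2y₂ + 4y₃ + y₄] = 0.033333·(48.685) = 1.62283.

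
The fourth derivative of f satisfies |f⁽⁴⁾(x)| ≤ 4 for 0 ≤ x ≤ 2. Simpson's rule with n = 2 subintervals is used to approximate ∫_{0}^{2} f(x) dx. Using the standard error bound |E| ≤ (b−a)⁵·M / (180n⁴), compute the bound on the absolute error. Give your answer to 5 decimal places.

|E| ≤ (2)⁵·4 / (180·2⁴) = 128/2880 = 0.04444.

0.04444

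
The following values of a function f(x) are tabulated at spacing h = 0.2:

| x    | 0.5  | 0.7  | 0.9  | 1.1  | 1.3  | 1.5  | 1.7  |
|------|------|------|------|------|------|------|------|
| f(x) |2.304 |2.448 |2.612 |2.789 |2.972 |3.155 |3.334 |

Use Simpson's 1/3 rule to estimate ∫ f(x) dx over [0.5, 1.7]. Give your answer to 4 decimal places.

h = 0.2, n = 6.
(h/3)·[y₀ + 4y₁ + 2y₂ + 4y₃ + 2y₄ + 4y₅ + y₆] = 0.066667·(50.374) = 3.3583.

3.3583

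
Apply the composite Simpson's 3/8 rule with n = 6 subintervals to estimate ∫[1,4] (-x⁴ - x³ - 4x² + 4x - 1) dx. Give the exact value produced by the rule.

h = (4 − 1)/6 = 0.5.
Nodes x₀,…,x₆ = 1, 1.5, 2, 2.5, 3, 3.5, 4.
f(x) = -x⁴ - x³ - 4x² + 4x - 1: f₀=-3, f₁=-12.4375, f₂=-33, f₃=-70.6875, f₄=-133, f₅=-228.9375, f₆=-369.
(3h/8)·[f₀ + 3f₁ + 3f₂ + 2f₃ + 3f₄ + 3f₅ + f₆] = 0.1875·(-1735.5) = -325.40625.

-325.40625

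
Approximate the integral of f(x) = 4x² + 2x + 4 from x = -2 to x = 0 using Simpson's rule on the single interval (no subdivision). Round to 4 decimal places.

14.6667

S = (b−a)/6 · [f(-2) + 4f(-1) + f(0)] = 0.333333·[16 + 4·6 + 4] = 14.6667.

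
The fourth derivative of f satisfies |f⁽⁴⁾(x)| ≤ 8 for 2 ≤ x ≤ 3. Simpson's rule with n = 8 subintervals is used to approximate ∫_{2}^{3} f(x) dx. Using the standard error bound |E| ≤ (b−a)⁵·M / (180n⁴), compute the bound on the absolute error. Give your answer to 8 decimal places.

0.00001085

|E| ≤ (1)⁵·8 / (180·8⁴) = 8/737280 = 0.00001085.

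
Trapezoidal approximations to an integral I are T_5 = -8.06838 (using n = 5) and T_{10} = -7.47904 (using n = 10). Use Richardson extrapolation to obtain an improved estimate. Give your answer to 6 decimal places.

R = (4·T_{10} − T_5) / 3 = (4·(-7.47904) − (-8.06838))/3 = (-21.84778)/3 = -7.282593.

-7.282593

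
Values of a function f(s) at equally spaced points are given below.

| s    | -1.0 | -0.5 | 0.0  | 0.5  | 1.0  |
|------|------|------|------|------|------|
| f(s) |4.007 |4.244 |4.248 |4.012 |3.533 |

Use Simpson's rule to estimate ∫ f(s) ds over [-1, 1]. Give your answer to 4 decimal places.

h = 0.5, n = 4.
(h/3)·[y₀ + 4y₁ + 2y₂ + 4y₃ + y₄] = 0.166667·(49.060) = 8.1767.

8.1767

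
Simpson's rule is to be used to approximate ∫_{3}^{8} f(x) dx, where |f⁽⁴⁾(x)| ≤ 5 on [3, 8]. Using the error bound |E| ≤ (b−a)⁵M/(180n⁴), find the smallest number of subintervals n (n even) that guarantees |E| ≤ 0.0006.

Need 15625/(180n⁴) ≤ 0.0006.
n⁴ ≥ 15625/(180·0.0006) = 144676 ⇒ n ≥ 19.5029, so the smallest even n is 20. (n must be even for Simpson's rule.)

20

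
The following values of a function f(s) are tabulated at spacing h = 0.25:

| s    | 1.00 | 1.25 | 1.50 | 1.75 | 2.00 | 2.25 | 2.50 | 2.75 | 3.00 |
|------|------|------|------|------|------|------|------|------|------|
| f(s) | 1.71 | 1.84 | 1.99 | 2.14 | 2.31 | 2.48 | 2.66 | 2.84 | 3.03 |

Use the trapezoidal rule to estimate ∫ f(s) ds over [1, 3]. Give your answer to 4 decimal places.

h = 0.25, n = 8.
(h/2)·[y₀ + 2y₁ + 2y₂ + 2y₃ + 2y₄ + 2y₅ + 2y₆ + 2y₇ + y₈] = 0.125·(37.26) = 4.6575.

4.6575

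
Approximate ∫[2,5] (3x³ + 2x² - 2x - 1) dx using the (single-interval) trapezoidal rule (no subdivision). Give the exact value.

T = (b−a)/2 · [f(2) + f(5)] = 1.5·[27 + 414] = 661.5.

661.5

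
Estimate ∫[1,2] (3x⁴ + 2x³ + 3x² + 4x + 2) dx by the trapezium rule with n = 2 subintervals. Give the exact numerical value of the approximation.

h = (2 − 1)/2 = 0.5.
Nodes x₀,…,x₂ = 1, 1.5, 2.
f(x) = 3x⁴ + 2x³ + 3x² + 4x + 2: f₀=14, f₁=36.6875, f₂=86.
(h/2)·[f₀ + 2f₁ + f₂] = 0.25·(173.375) = 43.34375.

43.34375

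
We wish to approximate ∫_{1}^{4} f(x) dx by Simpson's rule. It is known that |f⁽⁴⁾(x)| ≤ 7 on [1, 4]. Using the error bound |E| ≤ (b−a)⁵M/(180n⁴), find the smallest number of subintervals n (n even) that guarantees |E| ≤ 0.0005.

12

Need 1701/(180n⁴) ≤ 0.0005.
n⁴ ≥ 1701/(180·0.0005) = 18900 ⇒ n ≥ 11.7251, so the smallest even n is 12. (n must be even for Simpson's rule.)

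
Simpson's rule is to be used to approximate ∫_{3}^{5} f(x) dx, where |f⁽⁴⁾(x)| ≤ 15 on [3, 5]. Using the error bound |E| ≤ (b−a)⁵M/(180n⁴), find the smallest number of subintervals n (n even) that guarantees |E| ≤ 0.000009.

24

Need 480/(180n⁴) ≤ 0.000009.
n⁴ ≥ 480/(180·0.000009) = 296296 ⇒ n ≥ 23.3309, so the smallest even n is 24. (n must be even for Simpson's rule.)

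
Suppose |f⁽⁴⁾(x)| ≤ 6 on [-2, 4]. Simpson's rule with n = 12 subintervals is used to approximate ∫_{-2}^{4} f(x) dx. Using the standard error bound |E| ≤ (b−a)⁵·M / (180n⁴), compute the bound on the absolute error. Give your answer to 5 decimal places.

|E| ≤ (6)⁵·6 / (180·12⁴) = 46656/3732480 = 0.01250.

0.01250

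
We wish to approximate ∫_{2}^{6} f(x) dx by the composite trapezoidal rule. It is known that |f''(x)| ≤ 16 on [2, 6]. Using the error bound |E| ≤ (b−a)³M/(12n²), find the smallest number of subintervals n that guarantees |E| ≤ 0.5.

14

Need 1024/(12n²) ≤ 0.5.
n² ≥ 1024/(12·0.5) = 170.667 ⇒ n ≥ 13.0639, so the smallest n is 14.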